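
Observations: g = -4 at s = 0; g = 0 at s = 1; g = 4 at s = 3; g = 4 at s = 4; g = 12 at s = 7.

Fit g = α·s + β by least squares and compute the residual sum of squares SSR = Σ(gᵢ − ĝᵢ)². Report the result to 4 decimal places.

Entries of MᵀM: Σs·s = 75, Σs = 15, Σ1 = 5.
Right-hand side: Σs·g = 112, Σg = 16.
So MᵀM·[α, β]ᵀ = Mᵀg: [[75, 15]; [15, 5]]·[α, β]ᵀ = [112, 16]ᵀ.
Δ = 75·5 − 15² = 150.
α = (112·5 − 15·16)/150 = 32/15; β = (75·16 − 15·112)/150 = -16/5.
Residuals: -4/5, 16/15, 4/5, -4/3, 4/15; SSR = 64/15.

SSR = 4.2667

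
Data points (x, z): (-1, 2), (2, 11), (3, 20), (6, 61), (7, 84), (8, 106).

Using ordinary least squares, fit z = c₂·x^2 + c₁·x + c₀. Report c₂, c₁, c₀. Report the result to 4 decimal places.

Forming MᵀM = [[7891, 1105, 163]; [1105, 163, 25]; [163, 25, 6]] and Mᵀz = [13322, 1882, 284]ᵀ gives MᵀM·[c₂, c₁, c₀]ᵀ = Mᵀz.
Solving the 3×3 system (Gaussian elimination) gives c₂ = 48515/33594, c₁ = 47791/33594, c₀ = 1106/509.

c₂ = 1.4442, c₁ = 1.4226, c₀ = 2.1729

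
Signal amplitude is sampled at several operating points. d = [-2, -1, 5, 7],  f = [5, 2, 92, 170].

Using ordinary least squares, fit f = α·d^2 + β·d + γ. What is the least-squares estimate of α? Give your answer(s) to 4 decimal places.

The normal equations are: 3043·α + 459·β + 79·γ = 10652;  459·α + 79·β + 9·γ = 1638;  79·α + 9·β + 4·γ = 269.
Row-reducing yields α = 258/89, β = 1647/445, γ = 743/445.

α = 2.8989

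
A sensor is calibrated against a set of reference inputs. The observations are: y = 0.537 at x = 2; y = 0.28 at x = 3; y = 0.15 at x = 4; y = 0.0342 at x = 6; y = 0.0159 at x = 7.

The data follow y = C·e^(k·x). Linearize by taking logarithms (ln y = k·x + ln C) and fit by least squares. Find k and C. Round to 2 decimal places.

With ln yᵢ as the transformed response and xᵢ as the regressor:
Over the data: Σx = 22.0000, Σ(x)² = 114.0000, Σln y = -11.3088, Σx·ln y = -61.8941.
Normal system: [[114.0000, 22.0000]; [22.0000, 5]]·[k, ln C]ᵀ = [-61.8941, -11.3088]ᵀ.
Slope k = (n·Σx·ln y − Σx·Σln y)/(n·Σ(x)² − (Σx)²) = (5·-61.8941 − 22.0000·-11.3088)/86.0000 = -0.70554; ln C = (Σln y − k·Σx)/n = 0.84263, so C = exp(0.84263) = 2.32248.

k = -0.71, C = 2.32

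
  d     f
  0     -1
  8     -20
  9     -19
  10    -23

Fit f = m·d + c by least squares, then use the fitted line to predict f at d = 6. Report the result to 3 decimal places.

Forming MᵀM = [[245, 27]; [27, 4]] and Mᵀf = [-561, -63]ᵀ gives MᵀM·[m, c]ᵀ = Mᵀf.
Δ = 245·4 − 27² = 251.
m = ((-561)·4 − 27·(-63))/251 = -543/251; c = (245·(-63) − 27·(-561))/251 = -288/251.
At d = 6: f̂ = (-543/251)·(6) + (-288/251)·(1) = -3546/251.

f̂ = -14.127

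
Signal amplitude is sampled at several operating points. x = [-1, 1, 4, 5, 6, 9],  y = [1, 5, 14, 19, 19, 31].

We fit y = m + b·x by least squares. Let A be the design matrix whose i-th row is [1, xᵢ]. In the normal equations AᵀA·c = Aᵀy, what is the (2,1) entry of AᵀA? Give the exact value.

Row 2 ↔ basis x, column 1 ↔ basis 1, so (AᵀA)_{2,1} = Σᵢ x = (-1)·(1) + (1)·(1) + (4)·(1) + (5)·(1) + (6)·(1) + (9)·(1) = 24.

24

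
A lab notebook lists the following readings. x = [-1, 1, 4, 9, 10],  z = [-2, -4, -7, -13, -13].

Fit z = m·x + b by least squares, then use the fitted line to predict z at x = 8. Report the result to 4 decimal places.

ẑ = -11.3605

Sums needed: Σx·x = 199, Σx = 23, Σ1 = 5.
Moment sums: Σx·z = -277, Σz = -39.
Normal equations: [[199, 23]; [23, 5]]·[m, b]ᵀ = [-277, -39]ᵀ.
Determinant 199·5 − 23² = 466.
m = ((-277)·5 − 23·(-39))/466 = -244/233; b = (199·(-39) − 23·(-277))/466 = -695/233.
At x = 8: ẑ = (-244/233)·(8) + (-695/233)·(1) = -2647/233.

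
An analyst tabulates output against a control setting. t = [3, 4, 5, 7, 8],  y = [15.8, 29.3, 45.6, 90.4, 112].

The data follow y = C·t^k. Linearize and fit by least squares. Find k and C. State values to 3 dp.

With ln yᵢ as the transformed response and ln tᵢ as the regressor:
Σln t = 8.1197, Σ(ln t)² = 13.8297, Σln y = 19.1802, Σln t·ln y = 32.4391.
Equations: 13.8297·k + 8.1197·ln C = 32.4391;  8.1197·k + 5·ln C = 19.1802.
Solving (det = 3.2190): k = 2.00614, ln C = 0.57820, so C = exp(0.57820) = 1.78283.

k = 2.006, C = 1.783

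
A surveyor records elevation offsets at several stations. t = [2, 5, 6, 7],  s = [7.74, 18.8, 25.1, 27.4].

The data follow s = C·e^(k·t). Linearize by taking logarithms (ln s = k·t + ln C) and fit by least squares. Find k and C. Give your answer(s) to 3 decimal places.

k = 0.265, C = 4.736

Linearized form: ln s = k·t + ln C. From the 4 transformed points,
AᵀA = [[114.0000, 20.0000]; [20.0000, 4]], rhs = [61.2731, 11.5137]ᵀ  (here Σt = 20.0000, Σ(t)² = 114.0000, Σln s = 11.5137, Σt·ln s = 61.2731).
Δ = 114.0000·4 − (20.0000)² = 56.0000; k = (61.2731·4 − 20.0000·11.5137)/56.0000 = 0.26462, ln C = (114.0000·11.5137 − 20.0000·61.2731)/56.0000 = 1.55529, so C = exp(1.55529) = 4.73647.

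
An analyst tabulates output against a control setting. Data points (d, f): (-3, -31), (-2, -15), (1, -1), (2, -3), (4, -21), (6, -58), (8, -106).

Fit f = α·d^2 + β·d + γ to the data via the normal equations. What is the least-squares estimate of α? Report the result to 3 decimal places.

α = -2.047

XᵀX·[α, β, γ]ᵀ = Xᵀf reads: 5762·α + 766·β + 134·γ = -9560;  766·α + 134·β + 16·γ = -1164;  134·α + 16·β + 7·γ = -235.
Row-reducing yields α = -358667/175224, β = 564967/175224, γ = -51327/29204.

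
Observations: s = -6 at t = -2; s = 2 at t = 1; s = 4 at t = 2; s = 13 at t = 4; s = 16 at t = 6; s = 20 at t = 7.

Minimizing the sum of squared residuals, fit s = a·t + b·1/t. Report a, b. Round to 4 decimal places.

a = 2.8664, b = -0.8846

Normal-equation sums: Σt·t = 110, Σt·1/t = 6, Σ1/t·1/t = 11365/7056.
And Σt·s = 310, Σ1/t·s = 1325/84.
Eliminating b: (11365/7056)·(row 1) − 6·(row 2) gives (498067/3528)·a = (11365/7056)·310 − 6·(1325/84) = 1427675/3528, so a = 1427675/498067.
Then b = ((1325/84) − 6·(1427675/498067))/(11365/7056) = -440580/498067.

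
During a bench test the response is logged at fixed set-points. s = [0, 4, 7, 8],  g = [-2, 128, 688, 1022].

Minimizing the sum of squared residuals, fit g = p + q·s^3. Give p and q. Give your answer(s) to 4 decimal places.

Entries of MᵀM: Σ1 = 4, Σs^3 = 919, Σs^3·s^3 = 383889.
Moment sums: Σg = 1836, Σs^3·g = 767440.
So MᵀM·[p, q]ᵀ = Mᵀg: [[4, 919]; [919, 383889]]·[p, q]ᵀ = [1836, 767440]ᵀ.
Eliminating q: 383889·(row 1) − 919·(row 2) gives 690995·p = 383889·1836 − 919·767440 = -457156, so p = -457156/690995.
Then q = (767440 − 919·(-457156/690995))/383889 = 1382476/690995.

p = -0.6616, q = 2.0007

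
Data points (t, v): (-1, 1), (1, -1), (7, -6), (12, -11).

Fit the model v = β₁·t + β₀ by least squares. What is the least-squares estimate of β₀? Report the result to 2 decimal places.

Setting ∂/∂β₁ … = 0 gives: 195·β₁ + 19·β₀ = -176;  19·β₁ + 4·β₀ = -17.
(Σt·t = 195, Σt = 19, Σ1 = 4, Σt·v = -176, Σv = -17.)
Δ = 195·4 − 19² = 419.
β₁ = ((-176)·4 − 19·(-17))/419 = -381/419; β₀ = (195·(-17) − 19·(-176))/419 = 29/419.

β₀ = 0.07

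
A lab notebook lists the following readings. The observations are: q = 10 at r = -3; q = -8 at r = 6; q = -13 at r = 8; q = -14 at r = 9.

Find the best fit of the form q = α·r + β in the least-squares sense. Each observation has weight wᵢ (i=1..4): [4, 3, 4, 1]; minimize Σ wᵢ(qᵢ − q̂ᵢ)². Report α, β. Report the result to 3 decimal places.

Sums needed: Σwᵢ·r·r = 481, Σwᵢ·r = 47, Σwᵢ·1 = 12.
For MᵀWq: Σwᵢ·r·q = -806, Σwᵢ·q = -50.
Normal equations: [[481, 47]; [47, 12]]·[α, β]ᵀ = [-806, -50]ᵀ.
Eliminating β: 12·(row 1) − 47·(row 2) gives 3563·α = 12·(-806) − 47·(-50) = -7322, so α = -1046/509.
Then β = ((-50) − 47·(-1046/509))/12 = 1976/509.

α = -2.055, β = 3.882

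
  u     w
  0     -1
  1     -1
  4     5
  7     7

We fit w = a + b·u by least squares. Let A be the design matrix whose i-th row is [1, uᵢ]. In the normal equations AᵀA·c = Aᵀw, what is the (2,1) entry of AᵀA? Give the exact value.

Row 2 ↔ basis u, column 1 ↔ basis 1, so (AᵀA)_{2,1} = Σᵢ u = (0)·(1) + (1)·(1) + (4)·(1) + (7)·(1) = 12.

12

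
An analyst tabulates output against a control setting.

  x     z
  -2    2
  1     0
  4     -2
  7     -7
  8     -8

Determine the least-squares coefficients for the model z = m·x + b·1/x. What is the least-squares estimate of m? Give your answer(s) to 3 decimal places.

m = -0.970

Normal-equation sums: Σx·x = 134, Σx·1/x = 5, Σ1/x·1/x = 4229/3136.
For Aᵀz: Σx·z = -125, Σ1/x·z = -7/2.
Normal equations: [[134, 5]; [5, 4229/3136]]·[m, b]ᵀ = [-125, -7/2]ᵀ.
Δ = 134·(4229/3136) − 5² = 244143/1568.
m = ((-125)·(4229/3136) − 5·(-7/2))/(244143/1568) = -157915/162762; b = (134·(-7/2) − 5·(-125))/(244143/1568) = 81536/81381.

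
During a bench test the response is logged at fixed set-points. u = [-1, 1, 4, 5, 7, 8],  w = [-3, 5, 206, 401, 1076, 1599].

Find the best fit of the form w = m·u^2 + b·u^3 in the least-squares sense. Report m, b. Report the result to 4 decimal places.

Entries of MᵀM: Σu^2·u^2 = 7380, Σu^2·u^3 = 53724, Σu^3·u^3 = 399516.
And Σu^2·w = 168383, Σu^3·w = 1251073.
Eliminating b: 399516·(row 1) − 53724·(row 2) gives 62159904·m = 399516·168383 − 53724·1251073 = 59056776, so m = 820233/863332.
Then b = (1251073 − 53724·(820233/863332))/399516 = 3889801/1294998.

m = 0.9501, b = 3.0037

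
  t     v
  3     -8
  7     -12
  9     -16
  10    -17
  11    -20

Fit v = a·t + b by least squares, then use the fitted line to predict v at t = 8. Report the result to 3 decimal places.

v̂ = -14.600

With design matrix M, MᵀM = [[360, 40]; [40, 5]] and Mᵀv = [-642, -73]ᵀ.
Eliminating b: 5·(row 1) − 40·(row 2) gives 200·a = 5·(-642) − 40·(-73) = -290, so a = -29/20.
Then b = ((-73) − 40·(-29/20))/5 = -3.
At t = 8: v̂ = (-29/20)·(8) + (-3)·(1) = -73/5.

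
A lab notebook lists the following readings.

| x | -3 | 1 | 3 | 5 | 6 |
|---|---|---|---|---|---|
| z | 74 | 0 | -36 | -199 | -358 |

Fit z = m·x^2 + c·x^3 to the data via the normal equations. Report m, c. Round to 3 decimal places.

With design matrix A, AᵀA = [[2084, 10902]; [10902, 63740]] and Aᵀz = [-17521, -105173]ᵀ.
Eliminating c: 63740·(row 1) − 10902·(row 2) gives 13980556·m = 63740·(-17521) − 10902·(-105173) = 29807506, so m = 14903753/6990278.
Then c = ((-105173) − 10902·(14903753/6990278))/63740 = -14083295/6990278.

m = 2.132, c = -2.015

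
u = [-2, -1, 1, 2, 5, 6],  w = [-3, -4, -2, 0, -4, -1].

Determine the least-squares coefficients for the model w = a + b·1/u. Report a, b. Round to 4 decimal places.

The normal equations are: 6·a + (11/30)·b = -14;  (11/30)·a + (2311/900)·b = 38/15.
Eliminating b: (2311/900)·(row 1) − (11/30)·(row 2) gives (2749/180)·a = (2311/900)·(-14) − (11/30)·(38/15) = -3319/90, so a = -6638/2749.
Then b = ((38/15) − (11/30)·(-6638/2749))/(2311/900) = 3660/2749.

a = -2.4147, b = 1.3314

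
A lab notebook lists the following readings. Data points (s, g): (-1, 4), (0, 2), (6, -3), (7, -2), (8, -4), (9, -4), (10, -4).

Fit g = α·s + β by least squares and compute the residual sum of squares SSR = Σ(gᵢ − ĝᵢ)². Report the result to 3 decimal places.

SSR = 3.549

From the data, Σs·s = 331, Σs = 39, Σ1 = 7.
Moment sums: Σs·g = -144, Σg = -11.
XᵀX·[α, β]ᵀ = Xᵀg becomes [[331, 39]; [39, 7]]·[α, β]ᵀ = [-144, -11]ᵀ.
Eliminating β: 7·(row 1) − 39·(row 2) gives 796·α = 7·(-144) − 39·(-11) = -579, so α = -579/796.
Then β = ((-11) − 39·(-579/796))/7 = 1975/796.
Residuals: 315/398, -383/796, -889/796, 243/398, -527/796, 13/199, 631/796; SSR = 2825/796.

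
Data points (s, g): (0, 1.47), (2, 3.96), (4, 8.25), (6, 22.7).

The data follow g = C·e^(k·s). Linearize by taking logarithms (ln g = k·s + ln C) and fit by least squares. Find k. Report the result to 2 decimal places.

k = 0.45

With ln gᵢ as the transformed response and sᵢ as the regressor:
AᵀA = [[56.0000, 12.0000]; [12.0000, 4]], rhs = [29.9275, 6.9941]ᵀ  (here Σs = 12.0000, Σ(s)² = 56.0000, Σln g = 6.9941, Σs·ln g = 29.9275).
Slope k = (n·Σs·ln g − Σs·Σln g)/(n·Σ(s)² − (Σs)²) = (4·29.9275 − 12.0000·6.9941)/80.0000 = 0.44726; ln C = (Σln g − k·Σs)/n = 0.40673.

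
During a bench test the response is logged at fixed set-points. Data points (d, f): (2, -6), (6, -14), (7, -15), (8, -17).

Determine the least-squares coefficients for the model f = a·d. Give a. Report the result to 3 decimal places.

a = -2.203

From the data, Σd·d = 153.
Moment sums: Σd·f = -337.
Normal equations: [[153]]·[a]ᵀ = [-337]ᵀ.
a = (-337)/153 = -2.20261.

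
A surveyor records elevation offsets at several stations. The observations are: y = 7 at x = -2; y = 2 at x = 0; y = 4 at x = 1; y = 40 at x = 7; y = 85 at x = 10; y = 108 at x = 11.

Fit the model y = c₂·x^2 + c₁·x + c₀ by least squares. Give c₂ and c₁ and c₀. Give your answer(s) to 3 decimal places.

c₂ = 0.963, c₁ = -1.147, c₀ = 2.009

Forming MᵀM = [[27059, 2667, 275]; [2667, 275, 27]; [275, 27, 6]] and Mᵀy = [23560, 2308, 246]ᵀ gives MᵀM·[c₂, c₁, c₀]ᵀ = Mᵀy.
Solving the 3×3 system (Gaussian elimination) gives c₂ = 253377/263020, c₁ = -301729/263020, c₀ = 132122/65755.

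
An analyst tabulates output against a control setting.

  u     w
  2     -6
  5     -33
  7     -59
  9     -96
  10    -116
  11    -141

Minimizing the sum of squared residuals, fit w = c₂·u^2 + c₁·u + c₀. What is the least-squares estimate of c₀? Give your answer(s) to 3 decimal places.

c₀ = 0.291

Normal-equation sums: Σu^2·u^2 = 34244, Σu^2·u = 3536, Σu^2 = 380, Σu·u = 380, Σu = 44, Σ1 = 6.
Right-hand side: Σu^2·w = -40177, Σu·w = -4165, Σw = -451.
Inverting the 3×3 Gram matrix, [c₂, c₁, c₀]ᵀ = [-5793/5500, -6563/5500, 801/2750]ᵀ.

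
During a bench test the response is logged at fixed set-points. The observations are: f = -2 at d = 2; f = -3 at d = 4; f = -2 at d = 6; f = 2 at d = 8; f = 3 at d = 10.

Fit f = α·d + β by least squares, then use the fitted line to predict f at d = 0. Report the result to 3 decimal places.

MᵀM·[α, β]ᵀ = Mᵀf reads: 220·α + 30·β = 18;  30·α + 5·β = -2.
Eliminating β: 5·(row 1) − 30·(row 2) gives 200·α = 5·18 − 30·(-2) = 150, so α = 3/4.
Then β = ((-2) − 30·(3/4))/5 = -49/10.
At d = 0: f̂ = (3/4)·(0) + (-49/10)·(1) = -49/10.

f̂ = -4.900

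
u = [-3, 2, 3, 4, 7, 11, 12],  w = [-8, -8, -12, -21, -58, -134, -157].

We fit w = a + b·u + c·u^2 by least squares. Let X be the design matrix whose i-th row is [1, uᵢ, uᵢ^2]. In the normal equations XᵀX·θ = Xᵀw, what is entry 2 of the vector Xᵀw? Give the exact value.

Entry 2 ↔ basis u, so (Xᵀw)_{2} = Σᵢ (u)·wᵢ = (-3)·(-8) + (2)·(-8) + (3)·(-12) + (4)·(-21) + (7)·(-58) + (11)·(-134) + (12)·(-157) = -3876.

-3876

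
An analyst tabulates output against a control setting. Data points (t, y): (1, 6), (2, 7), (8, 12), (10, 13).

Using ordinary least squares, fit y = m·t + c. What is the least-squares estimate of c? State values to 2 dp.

Forming MᵀM = [[169, 21]; [21, 4]] and Mᵀy = [246, 38]ᵀ gives MᵀM·[m, c]ᵀ = Mᵀy.
Determinant 169·4 − 21² = 235.
m = (246·4 − 21·38)/235 = 186/235; c = (169·38 − 21·246)/235 = 1256/235.

c = 5.34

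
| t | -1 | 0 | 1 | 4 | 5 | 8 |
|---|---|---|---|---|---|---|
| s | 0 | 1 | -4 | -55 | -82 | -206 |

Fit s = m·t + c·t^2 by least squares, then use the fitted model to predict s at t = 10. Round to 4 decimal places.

The normal equations are: 107·m + 701·c = -2282;  701·m + 4979·c = -16118.
(Σt·t = 107, Σt·t^2 = 701, Σt^2·t^2 = 4979, Σt·s = -2282, Σt^2·s = -16118.)
Δ = 107·4979 − 701² = 41352.
m = ((-2282)·4979 − 701·(-16118))/41352 = -2640/1723; c = (107·(-16118) − 701·(-2282))/41352 = -5206/1723.
At t = 10: ŝ = (-2640/1723)·(10) + (-5206/1723)·(100) = -547000/1723.

ŝ = -317.4695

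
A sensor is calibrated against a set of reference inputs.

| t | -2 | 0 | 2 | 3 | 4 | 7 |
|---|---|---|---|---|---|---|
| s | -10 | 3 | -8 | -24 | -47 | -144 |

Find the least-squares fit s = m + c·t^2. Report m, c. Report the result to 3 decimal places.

The normal equations are: 6·m + 82·c = -230;  82·m + 2770·c = -8096.
(Σ1 = 6, Σt^2 = 82, Σt^2·t^2 = 2770, Σs = -230, Σt^2·s = -8096.)
Δ = 6·2770 − 82² = 9896.
m = ((-230)·2770 − 82·(-8096))/9896 = 6693/2474; c = (6·(-8096) − 82·(-230))/9896 = -7429/2474.

m = 2.705, c = -3.003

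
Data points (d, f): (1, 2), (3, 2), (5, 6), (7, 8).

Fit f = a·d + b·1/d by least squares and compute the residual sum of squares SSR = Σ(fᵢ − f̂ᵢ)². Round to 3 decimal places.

With design matrix M, MᵀM = [[84, 4]; [4, 12916/11025]] and Mᵀf = [94, 526/105]ᵀ.
Δ = 84·(12916/11025) − 4² = 43264/525.
a = (94·(12916/11025) − 4·(526/105))/(43264/525) = 31037/28392; b = (84·(526/105) − 4·94)/(43264/525) = 735/1352.
Residuals: 1289/3549, -1728/1183, 1510/3549, 137/507; SSR = 8942/3549.

SSR = 2.520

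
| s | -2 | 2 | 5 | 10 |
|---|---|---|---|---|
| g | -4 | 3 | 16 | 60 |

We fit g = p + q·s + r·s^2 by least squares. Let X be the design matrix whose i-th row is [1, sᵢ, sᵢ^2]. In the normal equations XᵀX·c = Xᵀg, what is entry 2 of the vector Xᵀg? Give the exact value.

694

Entry 2 ↔ basis s, so (Xᵀg)_{2} = Σᵢ (s)·gᵢ = (-2)·(-4) + (2)·(3) + (5)·(16) + (10)·(60) = 694.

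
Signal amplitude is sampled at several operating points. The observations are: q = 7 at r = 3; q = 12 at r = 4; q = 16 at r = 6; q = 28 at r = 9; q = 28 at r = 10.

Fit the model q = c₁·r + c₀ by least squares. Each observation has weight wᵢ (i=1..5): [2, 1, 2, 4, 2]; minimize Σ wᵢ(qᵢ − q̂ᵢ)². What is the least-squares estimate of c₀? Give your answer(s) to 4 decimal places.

c₀ = -2.2695

The normal equations are: 630·c₁ + 78·c₀ = 1850;  78·c₁ + 11·c₀ = 226.
Δ = 630·11 − 78² = 846.
c₁ = (1850·11 − 78·226)/846 = 1361/423; c₀ = (630·226 − 78·1850)/846 = -320/141.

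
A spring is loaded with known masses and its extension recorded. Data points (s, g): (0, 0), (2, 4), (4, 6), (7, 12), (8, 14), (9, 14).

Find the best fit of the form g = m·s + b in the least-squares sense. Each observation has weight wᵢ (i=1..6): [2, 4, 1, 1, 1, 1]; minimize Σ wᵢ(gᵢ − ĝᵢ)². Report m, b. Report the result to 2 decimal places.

Entries of AᵀWA: Σwᵢ·s·s = 226, Σwᵢ·s = 36, Σwᵢ·1 = 10.
Moment sums: Σwᵢ·s·g = 378, Σwᵢ·g = 62.
So AᵀWA·[m, b]ᵀ = AᵀWg: [[226, 36]; [36, 10]]·[m, b]ᵀ = [378, 62]ᵀ.
Eliminating b: 10·(row 1) − 36·(row 2) gives 964·m = 10·378 − 36·62 = 1548, so m = 387/241.
Then b = (62 − 36·(387/241))/10 = 101/241.

m = 1.61, b = 0.42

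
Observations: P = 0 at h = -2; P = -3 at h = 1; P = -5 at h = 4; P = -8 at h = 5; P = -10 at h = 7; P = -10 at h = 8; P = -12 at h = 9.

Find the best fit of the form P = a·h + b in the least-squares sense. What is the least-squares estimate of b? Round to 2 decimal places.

Normal-equation sums: Σh·h = 240, Σh = 32, Σ1 = 7.
Moment sums: Σh·P = -321, ΣP = -48.
det = 240·7 − 32² = 656.
a = ((-321)·7 − 32·(-48))/656 = -711/656; b = (240·(-48) − 32·(-321))/656 = -78/41.

b = -1.90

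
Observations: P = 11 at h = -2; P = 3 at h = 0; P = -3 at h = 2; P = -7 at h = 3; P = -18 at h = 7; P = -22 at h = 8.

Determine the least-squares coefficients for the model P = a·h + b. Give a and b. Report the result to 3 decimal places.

a = -3.197, b = 3.592

With design matrix A, AᵀA = [[130, 18]; [18, 6]] and AᵀP = [-351, -36]ᵀ.
det = 130·6 − 18² = 456.
a = ((-351)·6 − 18·(-36))/456 = -243/76; b = (130·(-36) − 18·(-351))/456 = 273/76.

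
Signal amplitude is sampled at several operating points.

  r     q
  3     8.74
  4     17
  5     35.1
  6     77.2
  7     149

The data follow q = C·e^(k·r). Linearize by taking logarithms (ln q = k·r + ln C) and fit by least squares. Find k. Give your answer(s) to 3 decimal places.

Let Y = ln q. Fitting Y = k·r + ln C by least squares:
AᵀA = [[135.0000, 25.0000]; [25.0000, 5]], rhs = [96.7336, 17.9097]ᵀ  (here Σr = 25.0000, Σ(r)² = 135.0000, Σln q = 17.9097, Σr·ln q = 96.7336).
Slope k = (n·Σr·ln q − Σr·Σln q)/(n·Σ(r)² − (Σr)²) = (5·96.7336 − 25.0000·17.9097)/50.0000 = 0.71853; ln C = (Σln q − k·Σr)/n = -0.01070.

k = 0.719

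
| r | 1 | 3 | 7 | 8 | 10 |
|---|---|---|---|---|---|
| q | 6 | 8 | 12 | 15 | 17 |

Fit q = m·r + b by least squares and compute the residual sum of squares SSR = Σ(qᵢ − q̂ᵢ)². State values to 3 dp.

SSR = 1.810

The normal equations are: 223·m + 29·b = 404;  29·m + 5·b = 58.
(Σr·r = 223, Σr = 29, Σ1 = 5, Σr·q = 404, Σq = 58.)
Δ = 223·5 − 29² = 274.
m = (404·5 − 29·58)/274 = 169/137; b = (223·58 − 29·404)/274 = 609/137.
Residuals: 44/137, -20/137, -148/137, 94/137, 30/137; SSR = 248/137.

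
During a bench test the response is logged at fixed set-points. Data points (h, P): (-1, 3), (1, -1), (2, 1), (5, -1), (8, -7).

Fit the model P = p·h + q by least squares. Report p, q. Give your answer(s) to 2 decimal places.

Entries of AᵀA: Σh·h = 95, Σh = 15, Σ1 = 5.
Right-hand side: Σh·P = -63, ΣP = -5.
So AᵀA·[p, q]ᵀ = AᵀP: [[95, 15]; [15, 5]]·[p, q]ᵀ = [-63, -5]ᵀ.
Eliminating q: 5·(row 1) − 15·(row 2) gives 250·p = 5·(-63) − 15·(-5) = -240, so p = -24/25.
Then q = ((-5) − 15·(-24/25))/5 = 47/25.

p = -0.96, q = 1.88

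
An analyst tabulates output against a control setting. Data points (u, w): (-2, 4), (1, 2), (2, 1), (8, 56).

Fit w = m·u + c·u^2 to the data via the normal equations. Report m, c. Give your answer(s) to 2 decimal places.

The normal equations are: 73·m + 513·c = 444;  513·m + 4129·c = 3606.
det = 73·4129 − 513² = 38248.
m = (444·4129 − 513·3606)/38248 = -8301/19124; c = (73·3606 − 513·444)/38248 = 17733/19124.

m = -0.43, c = 0.93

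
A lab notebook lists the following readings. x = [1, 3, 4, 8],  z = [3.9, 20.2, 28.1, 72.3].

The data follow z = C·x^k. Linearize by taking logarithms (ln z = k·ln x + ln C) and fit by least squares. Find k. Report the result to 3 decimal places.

Taking logs, ln z = k·ln x + ln C, so regress ln z on ln x.
Sums: Σln x = 4.5643, Σ(ln x)² = 7.4528, Σln z = 11.9833, Σln x·ln z = 16.8282.
Normal system: [[7.4528, 4.5643]; [4.5643, 4]]·[k, ln C]ᵀ = [16.8282, 11.9833]ᵀ.
Solving (det = 8.9781): k = 1.40530, ln C = 1.39224.

k = 1.405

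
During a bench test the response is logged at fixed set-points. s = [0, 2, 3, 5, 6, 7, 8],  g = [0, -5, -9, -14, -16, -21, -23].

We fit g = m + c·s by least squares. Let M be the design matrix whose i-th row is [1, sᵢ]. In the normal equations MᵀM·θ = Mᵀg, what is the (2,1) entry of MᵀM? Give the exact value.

Row 2 ↔ basis s, column 1 ↔ basis 1, so (MᵀM)_{2,1} = Σᵢ s = (0)·(1) + (2)·(1) + (3)·(1) + (5)·(1) + (6)·(1) + (7)·(1) + (8)·(1) = 31.

31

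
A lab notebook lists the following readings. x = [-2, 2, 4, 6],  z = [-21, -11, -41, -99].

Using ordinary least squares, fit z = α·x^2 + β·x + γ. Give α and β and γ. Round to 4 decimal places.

Sums needed: Σx^2·x^2 = 1584, Σx^2·x = 280, Σx^2 = 60, Σx·x = 60, Σx = 10, Σ1 = 4.
Moment sums: Σx^2·z = -4348, Σx·z = -738, Σz = -172.
Inverting the 3×3 Gram matrix, [α, β, γ]ᵀ = [-273/88, 599/220, -36/11]ᵀ.

α = -3.1023, β = 2.7227, γ = -3.2727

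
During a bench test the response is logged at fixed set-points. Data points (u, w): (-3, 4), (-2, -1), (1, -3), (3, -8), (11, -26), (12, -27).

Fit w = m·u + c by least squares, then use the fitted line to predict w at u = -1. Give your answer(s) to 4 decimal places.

Compute the Gram sums: Σu·u = 288, Σu = 22, Σ1 = 6.
Right-hand side: Σu·w = -647, Σw = -61.
Normal equations: [[288, 22]; [22, 6]]·[m, c]ᵀ = [-647, -61]ᵀ.
Eliminating c: 6·(row 1) − 22·(row 2) gives 1244·m = 6·(-647) − 22·(-61) = -2540, so m = -635/311.
Then c = ((-61) − 22·(-635/311))/6 = -1667/622.
At u = -1: ŵ = (-635/311)·(-1) + (-1667/622)·(1) = -397/622.

ŵ = -0.6383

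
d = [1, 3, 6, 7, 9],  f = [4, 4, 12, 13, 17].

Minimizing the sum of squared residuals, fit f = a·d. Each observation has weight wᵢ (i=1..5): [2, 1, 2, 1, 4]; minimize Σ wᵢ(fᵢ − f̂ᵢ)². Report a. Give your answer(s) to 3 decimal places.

a = 1.901

From the data, Σwᵢ·d·d = 456.
Moment sums: Σwᵢ·d·f = 867.
Normal equations: [[456]]·[a]ᵀ = [867]ᵀ.
Hence a = 867 / 456 ≈ 1.90132.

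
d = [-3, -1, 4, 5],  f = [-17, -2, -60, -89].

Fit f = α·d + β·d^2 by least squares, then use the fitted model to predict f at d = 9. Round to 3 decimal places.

f̂ = -267.054

With design matrix M, MᵀM = [[51, 161]; [161, 963]] and Mᵀf = [-632, -3340]ᵀ.
Determinant 51·963 − 161² = 23192.
α = ((-632)·963 − 161·(-3340))/23192 = -1363/446; β = (51·(-3340) − 161·(-632))/23192 = -1319/446.
At d = 9: f̂ = (-1363/446)·(9) + (-1319/446)·(81) = -59553/223.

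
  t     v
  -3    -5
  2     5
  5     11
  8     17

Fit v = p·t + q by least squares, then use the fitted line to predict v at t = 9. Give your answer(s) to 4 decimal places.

v̂ = 19.0000

Normal-equation sums: Σt·t = 102, Σt = 12, Σ1 = 4.
Moment sums: Σt·v = 216, Σv = 28.
MᵀM·[p, q]ᵀ = Mᵀv becomes [[102, 12]; [12, 4]]·[p, q]ᵀ = [216, 28]ᵀ.
Eliminating q: 4·(row 1) − 12·(row 2) gives 264·p = 4·216 − 12·28 = 528, so p = 2.
Then q = (28 − 12·2)/4 = 1.
At t = 9: v̂ = (2)·(9) + (1)·(1) = 19.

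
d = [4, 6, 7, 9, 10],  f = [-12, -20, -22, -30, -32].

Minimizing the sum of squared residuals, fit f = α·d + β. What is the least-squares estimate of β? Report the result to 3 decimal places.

β = 1.053

Forming AᵀA = [[282, 36]; [36, 5]] and Aᵀf = [-912, -116]ᵀ gives AᵀA·[α, β]ᵀ = Aᵀf.
det = 282·5 − 36² = 114.
α = ((-912)·5 − 36·(-116))/114 = -64/19; β = (282·(-116) − 36·(-912))/114 = 20/19.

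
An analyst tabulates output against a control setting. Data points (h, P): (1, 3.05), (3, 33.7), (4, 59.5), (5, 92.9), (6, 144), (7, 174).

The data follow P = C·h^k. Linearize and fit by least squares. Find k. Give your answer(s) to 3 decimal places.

Let Y = ln P. Fitting Y = k·ln h + ln C by least squares:
Σln h = 7.8320, Σ(ln h)² = 12.7160, Σln P = 23.3790, Σln h·ln P = 35.7657.
Normal system: [[12.7160, 7.8320]; [7.8320, 6]]·[k, ln C]ᵀ = [35.7657, 23.3790]ᵀ.
Solving (det = 14.9557): k = 2.10552, ln C = 1.14809.

k = 2.106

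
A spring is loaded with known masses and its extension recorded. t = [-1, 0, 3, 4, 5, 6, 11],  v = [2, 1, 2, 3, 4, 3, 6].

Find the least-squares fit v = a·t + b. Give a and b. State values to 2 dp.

Normal-equation sums: Σt·t = 208, Σt = 28, Σ1 = 7.
Right-hand side: Σt·v = 120, Σv = 21.
Normal equations: [[208, 28]; [28, 7]]·[a, b]ᵀ = [120, 21]ᵀ.
Δ = 208·7 − 28² = 672.
a = (120·7 − 28·21)/672 = 3/8; b = (208·21 − 28·120)/672 = 3/2.

a = 0.38, b = 1.50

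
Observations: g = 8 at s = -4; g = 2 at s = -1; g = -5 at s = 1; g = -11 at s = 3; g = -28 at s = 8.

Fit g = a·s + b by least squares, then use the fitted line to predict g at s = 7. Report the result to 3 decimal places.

From the data, Σs·s = 91, Σs = 7, Σ1 = 5.
Moment sums: Σs·g = -296, Σg = -34.
So AᵀA·[a, b]ᵀ = Aᵀg: [[91, 7]; [7, 5]]·[a, b]ᵀ = [-296, -34]ᵀ.
det = 91·5 − 7² = 406.
a = ((-296)·5 − 7·(-34))/406 = -621/203; b = (91·(-34) − 7·(-296))/406 = -73/29.
At s = 7: ĝ = (-621/203)·(7) + (-73/29)·(1) = -694/29.

ĝ = -23.931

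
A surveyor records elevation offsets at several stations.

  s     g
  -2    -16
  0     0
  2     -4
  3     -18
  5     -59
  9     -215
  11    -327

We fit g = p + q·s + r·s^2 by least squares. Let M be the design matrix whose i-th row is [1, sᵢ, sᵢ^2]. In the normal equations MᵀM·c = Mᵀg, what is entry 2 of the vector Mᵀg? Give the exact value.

-5857

Entry 2 ↔ basis s, so (Mᵀg)_{2} = Σᵢ (s)·gᵢ = (-2)·(-16) + (0)·(0) + (2)·(-4) + (3)·(-18) + (5)·(-59) + (9)·(-215) + (11)·(-327) = -5857.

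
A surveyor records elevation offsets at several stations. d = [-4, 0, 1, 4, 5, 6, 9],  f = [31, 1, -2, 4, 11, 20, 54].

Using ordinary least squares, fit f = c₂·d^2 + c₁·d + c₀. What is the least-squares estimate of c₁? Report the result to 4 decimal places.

Compute the Gram sums: Σd^2·d^2 = 8995, Σd^2·d = 1071, Σd^2 = 175, Σd·d = 175, Σd = 21, Σ1 = 7.
And Σd^2·f = 5927, Σd·f = 551, Σf = 119.
So XᵀX·[c₂, c₁, c₀]ᵀ = Xᵀf: [[8995, 1071, 175]; [1071, 175, 21]; [175, 21, 7]]·[c₂, c₁, c₀]ᵀ = [5927, 551, 119]ᵀ.
Inverting the 3×3 Gram matrix, [c₂, c₁, c₀]ᵀ = [2675/2611, -8518/2611, 438/373]ᵀ.

c₁ = -3.2624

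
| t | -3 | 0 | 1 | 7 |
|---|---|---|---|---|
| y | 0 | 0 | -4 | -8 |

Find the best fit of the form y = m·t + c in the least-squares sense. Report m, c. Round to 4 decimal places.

Sums needed: Σt·t = 59, Σt = 5, Σ1 = 4.
Moment sums: Σt·y = -60, Σy = -12.
AᵀA·[m, c]ᵀ = Aᵀy becomes [[59, 5]; [5, 4]]·[m, c]ᵀ = [-60, -12]ᵀ.
det = 59·4 − 5² = 211.
m = ((-60)·4 − 5·(-12))/211 = -180/211; c = (59·(-12) − 5·(-60))/211 = -408/211.

m = -0.8531, c = -1.9336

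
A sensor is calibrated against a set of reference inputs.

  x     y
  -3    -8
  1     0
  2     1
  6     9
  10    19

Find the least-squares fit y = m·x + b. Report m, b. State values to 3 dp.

m = 2.053, b = -2.368

Normal-equation sums: Σx·x = 150, Σx = 16, Σ1 = 5.
And Σx·y = 270, Σy = 21.
AᵀA·[m, b]ᵀ = Aᵀy becomes [[150, 16]; [16, 5]]·[m, b]ᵀ = [270, 21]ᵀ.
Determinant 150·5 − 16² = 494.
m = (270·5 − 16·21)/494 = 39/19; b = (150·21 − 16·270)/494 = -45/19.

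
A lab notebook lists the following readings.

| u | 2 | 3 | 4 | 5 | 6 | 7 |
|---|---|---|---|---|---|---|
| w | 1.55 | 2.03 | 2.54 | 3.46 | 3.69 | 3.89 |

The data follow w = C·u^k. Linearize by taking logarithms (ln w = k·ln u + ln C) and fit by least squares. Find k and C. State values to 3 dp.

k = 0.787, C = 0.887

Let Y = ln w. Fitting Y = k·ln u + ln C by least squares:
Σln u = 8.5252, Σ(ln u)² = 13.1965, Σln w = 5.9838, Σln u·ln w = 9.3543.
Equations: 13.1965·k + 8.5252·ln C = 9.3543;  8.5252·k + 6·ln C = 5.9838.
Slope k = (n·Σln u·ln w − Σln u·Σln w)/(n·Σ(ln u)² − (Σln u)²) = (6·9.3543 − 8.5252·5.9838)/6.5005 = 0.78664; ln C = (Σln w − k·Σln u)/n = -0.12042, so C = exp(-0.12042) = 0.88655.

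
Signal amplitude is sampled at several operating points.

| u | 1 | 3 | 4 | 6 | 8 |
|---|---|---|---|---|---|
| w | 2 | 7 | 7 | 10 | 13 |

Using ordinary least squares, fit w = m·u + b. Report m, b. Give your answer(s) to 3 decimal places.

From the data, Σu·u = 126, Σu = 22, Σ1 = 5.
Moment sums: Σu·w = 215, Σw = 39.
Eliminating b: 5·(row 1) − 22·(row 2) gives 146·m = 5·215 − 22·39 = 217, so m = 217/146.
Then b = (39 − 22·(217/146))/5 = 92/73.

m = 1.486, b = 1.260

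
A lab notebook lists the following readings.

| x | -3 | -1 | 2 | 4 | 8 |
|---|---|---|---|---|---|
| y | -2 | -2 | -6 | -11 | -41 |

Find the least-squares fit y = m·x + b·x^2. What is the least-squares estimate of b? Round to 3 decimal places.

Setting ∂/∂m … = 0 gives: 94·m + 556·b = -376;  556·m + 4450·b = -2844.
(Σx·x = 94, Σx·x^2 = 556, Σx^2·x^2 = 4450, Σx·y = -376, Σx^2·y = -2844.)
Determinant 94·4450 − 556² = 109164.
m = ((-376)·4450 − 556·(-2844))/109164 = -22984/27291; b = (94·(-2844) − 556·(-376))/109164 = -14570/27291.

b = -0.534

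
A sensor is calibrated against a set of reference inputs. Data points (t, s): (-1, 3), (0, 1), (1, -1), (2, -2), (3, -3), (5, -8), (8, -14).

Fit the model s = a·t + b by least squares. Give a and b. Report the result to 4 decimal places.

From the data, Σt·t = 104, Σt = 18, Σ1 = 7.
For Mᵀs: Σt·s = -169, Σs = -24.
MᵀM·[a, b]ᵀ = Mᵀs becomes [[104, 18]; [18, 7]]·[a, b]ᵀ = [-169, -24]ᵀ.
det = 104·7 − 18² = 404.
a = ((-169)·7 − 18·(-24))/404 = -751/404; b = (104·(-24) − 18·(-169))/404 = 273/202.

a = -1.8589, b = 1.3515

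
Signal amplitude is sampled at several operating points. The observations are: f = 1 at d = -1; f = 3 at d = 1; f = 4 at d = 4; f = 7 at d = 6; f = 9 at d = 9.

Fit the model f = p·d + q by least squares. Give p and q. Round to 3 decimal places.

The normal system XᵀX·[p, q]ᵀ = Xᵀf is [[135, 19]; [19, 5]]·[p, q]ᵀ = [141, 24]ᵀ.
Determinant 135·5 − 19² = 314.
p = (141·5 − 19·24)/314 = 249/314; q = (135·24 − 19·141)/314 = 561/314.

p = 0.793, q = 1.787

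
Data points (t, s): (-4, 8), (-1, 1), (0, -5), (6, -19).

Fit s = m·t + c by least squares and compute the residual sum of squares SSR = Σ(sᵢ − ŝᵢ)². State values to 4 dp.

Sums needed: Σt·t = 53, Σt = 1, Σ1 = 4.
Right-hand side: Σt·s = -147, Σs = -15.
Eliminating c: 4·(row 1) − 1·(row 2) gives 211·m = 4·(-147) − 1·(-15) = -573, so m = -573/211.
Then c = ((-15) − 1·(-573/211))/4 = -648/211.
Residuals: 44/211, 286/211, -407/211, 77/211; SSR = 1210/211.

SSR = 5.7346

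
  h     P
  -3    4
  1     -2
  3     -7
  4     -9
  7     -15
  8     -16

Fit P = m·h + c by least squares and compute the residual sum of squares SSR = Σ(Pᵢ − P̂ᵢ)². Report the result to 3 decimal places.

SSR = 1.910

Entries of XᵀX: Σh·h = 148, Σh = 20, Σ1 = 6.
Moment sums: Σh·P = -304, ΣP = -45.
So XᵀX·[m, c]ᵀ = XᵀP: [[148, 20]; [20, 6]]·[m, c]ᵀ = [-304, -45]ᵀ.
Determinant 148·6 − 20² = 488.
m = ((-304)·6 − 20·(-45))/488 = -231/122; c = (148·(-45) − 20·(-304))/488 = -145/122.
Residuals: -30/61, 66/61, -8/61, -29/122, -34/61, 41/122; SSR = 233/122.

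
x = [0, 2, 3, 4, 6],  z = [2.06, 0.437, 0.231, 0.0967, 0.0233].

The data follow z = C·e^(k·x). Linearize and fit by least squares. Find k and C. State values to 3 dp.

Let Y = ln z. Fitting Y = k·x + ln C by least squares:
Σx = 15.0000, Σ(x)² = 65.0000, Σln z = -7.6659, Σx·ln z = -37.9520.
Equations: 65.0000·k + 15.0000·ln C = -37.9520;  15.0000·k + 5·ln C = -7.6659.
Δ = 65.0000·5 − (15.0000)² = 100.0000; k = (-37.9520·5 − 15.0000·-7.6659)/100.0000 = -0.74772, ln C = (65.0000·-7.6659 − 15.0000·-37.9520)/100.0000 = 0.70997, so C = exp(0.70997) = 2.03393.

k = -0.748, C = 2.034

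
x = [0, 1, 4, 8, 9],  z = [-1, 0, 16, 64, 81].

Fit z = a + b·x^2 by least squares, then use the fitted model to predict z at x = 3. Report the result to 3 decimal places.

Forming MᵀM = [[5, 162]; [162, 10914]] and Mᵀz = [160, 10913]ᵀ gives MᵀM·[a, b]ᵀ = Mᵀz.
Δ = 5·10914 − 162² = 28326.
a = (160·10914 − 162·10913)/28326 = -3611/4721; b = (5·10913 − 162·160)/28326 = 28645/28326.
At x = 3: ẑ = (-3611/4721)·(1) + (28645/28326)·(9) = 78713/9442.

ẑ = 8.336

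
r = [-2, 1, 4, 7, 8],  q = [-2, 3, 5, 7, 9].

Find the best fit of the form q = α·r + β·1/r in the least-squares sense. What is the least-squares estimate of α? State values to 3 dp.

α = 1.045

Normal-equation sums: Σr·r = 134, Σr·1/r = 5, Σ1/r·1/r = 4229/3136.
For Aᵀq: Σr·q = 148, Σ1/r·q = 59/8.
Determinant 134·(4229/3136) − 5² = 244143/1568.
α = (148·(4229/3136) − 5·(59/8))/(244143/1568) = 85042/81381; β = (134·(59/8) − 5·148)/(244143/1568) = 129752/81381.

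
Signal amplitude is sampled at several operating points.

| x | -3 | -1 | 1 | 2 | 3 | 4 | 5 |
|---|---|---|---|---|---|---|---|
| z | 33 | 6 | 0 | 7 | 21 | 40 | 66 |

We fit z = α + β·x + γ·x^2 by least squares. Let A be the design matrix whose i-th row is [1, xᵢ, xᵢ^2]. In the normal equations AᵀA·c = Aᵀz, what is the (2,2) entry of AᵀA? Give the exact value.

65

Row 2 ↔ basis x, column 2 ↔ basis x, so (AᵀA)_{2,2} = Σᵢ (x)·(x) = (-3)·(-3) + (-1)·(-1) + (1)·(1) + (2)·(2) + (3)·(3) + (4)·(4) + (5)·(5) = 65.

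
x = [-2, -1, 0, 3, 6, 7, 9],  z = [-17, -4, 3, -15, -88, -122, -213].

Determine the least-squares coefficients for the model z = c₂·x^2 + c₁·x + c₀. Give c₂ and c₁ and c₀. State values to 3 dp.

With design matrix A, AᵀA = [[10356, 1306, 180]; [1306, 180, 22]; [180, 22, 7]] and Aᵀz = [-26606, -3306, -456]ᵀ.
Solving the 3×3 system (Gaussian elimination) gives c₂ = -460489/152081, c₁ = 505763/152081, c₀ = 344614/152081.

c₂ = -3.028, c₁ = 3.326, c₀ = 2.266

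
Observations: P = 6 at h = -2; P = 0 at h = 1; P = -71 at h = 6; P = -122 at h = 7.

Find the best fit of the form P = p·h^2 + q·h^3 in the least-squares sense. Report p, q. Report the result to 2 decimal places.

p = 0.82, q = -0.47

MᵀM·[p, q]ᵀ = MᵀP reads: 3714·p + 24552·q = -8510;  24552·p + 164370·q = -57230.
(Σh^2·h^2 = 3714, Σh^2·h^3 = 24552, Σh^3·h^3 = 164370, Σh^2·P = -8510, Σh^3·P = -57230.)
Eliminating q: 164370·(row 1) − 24552·(row 2) gives 7669476·p = 164370·(-8510) − 24552·(-57230) = 6322260, so p = 526855/639123.
Then q = ((-57230) − 24552·(526855/639123))/164370 = -301225/639123.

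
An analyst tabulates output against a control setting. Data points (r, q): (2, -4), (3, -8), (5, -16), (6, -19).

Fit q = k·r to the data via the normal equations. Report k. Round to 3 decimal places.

Entries of XᵀX: Σr·r = 74.
For Xᵀq: Σr·q = -226.
XᵀX·[k]ᵀ = Xᵀq becomes [[74]]·[k]ᵀ = [-226]ᵀ.
k = (-226)/74 = -3.05405.

k = -3.054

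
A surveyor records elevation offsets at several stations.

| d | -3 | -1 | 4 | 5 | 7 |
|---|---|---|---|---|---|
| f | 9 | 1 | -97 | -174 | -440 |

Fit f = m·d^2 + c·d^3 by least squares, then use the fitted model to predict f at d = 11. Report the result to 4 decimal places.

The normal system MᵀM·[m, c]ᵀ = Mᵀf is [[3364, 20712]; [20712, 138100]]·[m, c]ᵀ = [-27380, -179122]ᵀ.
Eliminating c: 138100·(row 1) − 20712·(row 2) gives 35581456·m = 138100·(-27380) − 20712·(-179122) = -71203136, so m = -4450196/2223841.
Then c = ((-179122) − 20712·(-4450196/2223841))/138100 = -4433981/4447682.
At d = 11: f̂ = (-4450196/2223841)·(121) + (-4433981/4447682)·(1331) = -6978576143/4447682.

f̂ = -1569.0367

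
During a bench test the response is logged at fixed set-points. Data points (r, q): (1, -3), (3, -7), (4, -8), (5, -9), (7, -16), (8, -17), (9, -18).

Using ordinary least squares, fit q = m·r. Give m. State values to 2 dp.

The normal system AᵀA·[m]ᵀ = Aᵀq is [[245]]·[m]ᵀ = [-511]ᵀ.
m = (-511)/245 = -2.08571.

m = -2.09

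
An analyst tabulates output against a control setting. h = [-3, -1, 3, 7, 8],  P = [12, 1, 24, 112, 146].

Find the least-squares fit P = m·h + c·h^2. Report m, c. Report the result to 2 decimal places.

Compute the Gram sums: Σh·h = 132, Σh·h^2 = 854, Σh^2·h^2 = 6660.
Right-hand side: Σh·P = 1987, Σh^2·P = 15157.
Normal equations: [[132, 854]; [854, 6660]]·[m, c]ᵀ = [1987, 15157]ᵀ.
det = 132·6660 − 854² = 149804.
m = (1987·6660 − 854·15157)/149804 = 144671/74902; c = (132·15157 − 854·1987)/149804 = 151913/74902.

m = 1.93, c = 2.03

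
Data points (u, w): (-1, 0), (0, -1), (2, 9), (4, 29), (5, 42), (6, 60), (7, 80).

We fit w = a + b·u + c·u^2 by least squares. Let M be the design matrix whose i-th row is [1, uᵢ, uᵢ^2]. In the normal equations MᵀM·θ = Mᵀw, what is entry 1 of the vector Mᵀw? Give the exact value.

Entry 1 ↔ basis 1, so (Mᵀw)_{1} = Σᵢ wᵢ = (1)·(0) + (1)·(-1) + (1)·(9) + (1)·(29) + (1)·(42) + (1)·(60) + (1)·(80) = 219.

219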